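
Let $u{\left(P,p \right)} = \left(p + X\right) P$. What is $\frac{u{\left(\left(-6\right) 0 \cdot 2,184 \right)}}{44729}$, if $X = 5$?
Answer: $0$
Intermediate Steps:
$u{\left(P,p \right)} = P \left(5 + p\right)$ ($u{\left(P,p \right)} = \left(p + 5\right) P = \left(5 + p\right) P = P \left(5 + p\right)$)
$\frac{u{\left(\left(-6\right) 0 \cdot 2,184 \right)}}{44729} = \frac{\left(-6\right) 0 \cdot 2 \left(5 + 184\right)}{44729} = 0 \cdot 2 \cdot 189 \cdot \frac{1}{44729} = 0 \cdot 189 \cdot \frac{1}{44729} = 0 \cdot \frac{1}{44729} = 0$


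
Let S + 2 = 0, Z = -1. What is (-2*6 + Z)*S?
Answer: 26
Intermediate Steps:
S = -2 (S = -2 + 0 = -2)
(-2*6 + Z)*S = (-2*6 - 1)*(-2) = (-12 - 1)*(-2) = -13*(-2) = 26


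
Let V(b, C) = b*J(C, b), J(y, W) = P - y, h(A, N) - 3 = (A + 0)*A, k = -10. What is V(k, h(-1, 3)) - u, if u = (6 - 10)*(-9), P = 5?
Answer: -46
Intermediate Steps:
h(A, N) = 3 + A² (h(A, N) = 3 + (A + 0)*A = 3 + A*A = 3 + A²)
u = 36 (u = -4*(-9) = 36)
J(y, W) = 5 - y
V(b, C) = b*(5 - C)
V(k, h(-1, 3)) - u = -10*(5 - (3 + (-1)²)) - 1*36 = -10*(5 - (3 + 1)) - 36 = -10*(5 - 1*4) - 36 = -10*(5 - 4) - 36 = -10*1 - 36 = -10 - 36 = -46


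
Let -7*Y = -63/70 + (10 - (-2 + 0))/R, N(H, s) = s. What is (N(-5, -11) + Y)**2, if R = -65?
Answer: 97397161/828100 ≈ 117.62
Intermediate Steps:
Y = 141/910 (Y = -(-63/70 + (10 - (-2 + 0))/(-65))/7 = -(-63*1/70 + (10 - 1*(-2))*(-1/65))/7 = -(-9/10 + (10 + 2)*(-1/65))/7 = -(-9/10 + 12*(-1/65))/7 = -(-9/10 - 12/65)/7 = -1/7*(-141/130) = 141/910 ≈ 0.15495)
(N(-5, -11) + Y)**2 = (-11 + 141/910)**2 = (-9869/910)**2 = 97397161/828100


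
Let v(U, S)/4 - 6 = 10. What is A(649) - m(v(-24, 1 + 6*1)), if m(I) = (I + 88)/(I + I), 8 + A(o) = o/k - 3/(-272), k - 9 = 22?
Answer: 6197/527 ≈ 11.759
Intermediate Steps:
k = 31 (k = 9 + 22 = 31)
A(o) = -2173/272 + o/31 (A(o) = -8 + (o/31 - 3/(-272)) = -8 + (o*(1/31) - 3*(-1/272)) = -8 + (o/31 + 3/272) = -8 + (3/272 + o/31) = -2173/272 + o/31)
v(U, S) = 64 (v(U, S) = 24 + 4*10 = 24 + 40 = 64)
m(I) = (88 + I)/(2*I) (m(I) = (88 + I)/((2*I)) = (88 + I)*(1/(2*I)) = (88 + I)/(2*I))
A(649) - m(v(-24, 1 + 6*1)) = (-2173/272 + (1/31)*649) - (88 + 64)/(2*64) = (-2173/272 + 649/31) - 152/(2*64) = 109165/8432 - 1*19/16 = 109165/8432 - 19/16 = 6197/527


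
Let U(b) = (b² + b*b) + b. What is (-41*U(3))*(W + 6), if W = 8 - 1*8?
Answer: -5166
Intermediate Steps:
U(b) = b + 2*b² (U(b) = (b² + b²) + b = 2*b² + b = b + 2*b²)
W = 0 (W = 8 - 8 = 0)
(-41*U(3))*(W + 6) = (-123*(1 + 2*3))*(0 + 6) = -123*(1 + 6)*6 = -123*7*6 = -41*21*6 = -861*6 = -5166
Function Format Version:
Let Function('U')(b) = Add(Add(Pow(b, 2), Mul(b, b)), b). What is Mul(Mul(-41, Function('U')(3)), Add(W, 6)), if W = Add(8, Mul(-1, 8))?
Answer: -5166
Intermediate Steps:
Function('U')(b) = Add(b, Mul(2, Pow(b, 2))) (Function('U')(b) = Add(Add(Pow(b, 2), Pow(b, 2)), b) = Add(Mul(2, Pow(b, 2)), b) = Add(b, Mul(2, Pow(b, 2))))
W = 0 (W = Add(8, -8) = 0)
Mul(Mul(-41, Function('U')(3)), Add(W, 6)) = Mul(Mul(-41, Mul(3, Add(1, Mul(2, 3)))), Add(0, 6)) = Mul(Mul(-41, Mul(3, Add(1, 6))), 6) = Mul(Mul(-41, Mul(3, 7)), 6) = Mul(Mul(-41, 21), 6) = Mul(-861, 6) = -5166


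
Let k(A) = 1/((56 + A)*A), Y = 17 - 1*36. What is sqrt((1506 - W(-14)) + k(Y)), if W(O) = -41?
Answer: 2*sqrt(191135155)/703 ≈ 39.332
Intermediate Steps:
Y = -19 (Y = 17 - 36 = -19)
k(A) = 1/(A*(56 + A))
sqrt((1506 - W(-14)) + k(Y)) = sqrt((1506 - 1*(-41)) + 1/((-19)*(56 - 19))) = sqrt((1506 + 41) - 1/19/37) = sqrt(1547 - 1/19*1/37) = sqrt(1547 - 1/703) = sqrt(1087540/703) = 2*sqrt(191135155)/703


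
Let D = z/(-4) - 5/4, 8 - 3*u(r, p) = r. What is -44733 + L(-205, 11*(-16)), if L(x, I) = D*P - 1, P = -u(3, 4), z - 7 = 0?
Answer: -44729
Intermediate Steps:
z = 7 (z = 7 + 0 = 7)
u(r, p) = 8/3 - r/3
D = -3 (D = 7/(-4) - 5/4 = 7*(-1/4) - 5*1/4 = -7/4 - 5/4 = -3)
P = -5/3 (P = -(8/3 - 1/3*3) = -(8/3 - 1) = -1*5/3 = -5/3 ≈ -1.6667)
L(x, I) = 4 (L(x, I) = -3*(-5/3) - 1 = 5 - 1 = 4)
-44733 + L(-205, 11*(-16)) = -44733 + 4 = -44729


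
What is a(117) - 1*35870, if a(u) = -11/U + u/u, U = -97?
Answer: -3479282/97 ≈ -35869.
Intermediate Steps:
a(u) = 108/97 (a(u) = -11/(-97) + u/u = -11*(-1/97) + 1 = 11/97 + 1 = 108/97)
a(117) - 1*35870 = 108/97 - 1*35870 = 108/97 - 35870 = -3479282/97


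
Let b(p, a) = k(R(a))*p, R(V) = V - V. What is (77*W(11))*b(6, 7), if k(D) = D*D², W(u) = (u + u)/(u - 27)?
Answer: 0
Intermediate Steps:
W(u) = 2*u/(-27 + u) (W(u) = (2*u)/(-27 + u) = 2*u/(-27 + u))
R(V) = 0
k(D) = D³
b(p, a) = 0 (b(p, a) = 0³*p = 0*p = 0)
(77*W(11))*b(6, 7) = (77*(2*11/(-27 + 11)))*0 = (77*(2*11/(-16)))*0 = (77*(2*11*(-1/16)))*0 = (77*(-11/8))*0 = -847/8*0 = 0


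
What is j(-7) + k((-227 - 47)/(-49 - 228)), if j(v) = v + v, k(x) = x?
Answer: -3604/277 ≈ -13.011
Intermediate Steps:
j(v) = 2*v
j(-7) + k((-227 - 47)/(-49 - 228)) = 2*(-7) + (-227 - 47)/(-49 - 228) = -14 - 274/(-277) = -14 - 274*(-1/277) = -14 + 274/277 = -3604/277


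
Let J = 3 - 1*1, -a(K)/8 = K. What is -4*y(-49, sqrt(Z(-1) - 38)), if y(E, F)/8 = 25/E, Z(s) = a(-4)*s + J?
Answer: 800/49 ≈ 16.327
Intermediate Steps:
a(K) = -8*K
J = 2 (J = 3 - 1 = 2)
Z(s) = 2 + 32*s (Z(s) = (-8*(-4))*s + 2 = 32*s + 2 = 2 + 32*s)
y(E, F) = 200/E (y(E, F) = 8*(25/E) = 200/E)
-4*y(-49, sqrt(Z(-1) - 38)) = -800/(-49) = -800*(-1)/49 = -4*(-200/49) = 800/49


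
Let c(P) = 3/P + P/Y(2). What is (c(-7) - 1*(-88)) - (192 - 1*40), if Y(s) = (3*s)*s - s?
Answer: -4559/70 ≈ -65.129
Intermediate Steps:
Y(s) = -s + 3*s² (Y(s) = 3*s² - s = -s + 3*s²)
c(P) = 3/P + P/10 (c(P) = 3/P + P/((2*(-1 + 3*2))) = 3/P + P/((2*(-1 + 6))) = 3/P + P/((2*5)) = 3/P + P/10)
(c(-7) - 1*(-88)) - (192 - 1*40) = ((3/(-7) + (⅒)*(-7)) - 1*(-88)) - (192 - 1*40) = ((3*(-⅐) - 7/10) + 88) - (192 - 40) = ((-3/7 - 7/10) + 88) - 1*152 = (-79/70 + 88) - 152 = 6081/70 - 152 = -4559/70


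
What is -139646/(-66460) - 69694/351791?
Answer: 22247171373/11690014930 ≈ 1.9031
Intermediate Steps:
-139646/(-66460) - 69694/351791 = -139646*(-1/66460) - 69694*1/351791 = 69823/33230 - 69694/351791 = 22247171373/11690014930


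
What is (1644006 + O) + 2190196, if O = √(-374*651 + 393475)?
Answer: 3834202 + √150001 ≈ 3.8346e+6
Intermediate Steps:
O = √150001 (O = √(-243474 + 393475) = √150001 ≈ 387.30)
(1644006 + O) + 2190196 = (1644006 + √150001) + 2190196 = 3834202 + √150001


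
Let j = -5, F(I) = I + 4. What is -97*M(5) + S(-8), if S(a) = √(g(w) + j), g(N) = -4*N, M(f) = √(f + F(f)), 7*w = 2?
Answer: -97*√14 + I*√301/7 ≈ -362.94 + 2.4785*I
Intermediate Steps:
w = 2/7 (w = (⅐)*2 = 2/7 ≈ 0.28571)
F(I) = 4 + I
M(f) = √(4 + 2*f) (M(f) = √(f + (4 + f)) = √(4 + 2*f))
S(a) = I*√301/7 (S(a) = √(-4*2/7 - 5) = √(-8/7 - 5) = √(-43/7) = I*√301/7)
-97*M(5) + S(-8) = -97*√(4 + 2*5) + I*√301/7 = -97*√(4 + 10) + I*√301/7 = -97*√14 + I*√301/7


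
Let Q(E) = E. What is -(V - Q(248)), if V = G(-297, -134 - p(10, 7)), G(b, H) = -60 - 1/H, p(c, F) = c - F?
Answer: 42195/137 ≈ 307.99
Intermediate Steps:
V = -8219/137 (V = -60 - 1/(-134 - (10 - 1*7)) = -60 - 1/(-134 - (10 - 7)) = -60 - 1/(-134 - 1*3) = -60 - 1/(-134 - 3) = -60 - 1/(-137) = -60 - 1*(-1/137) = -60 + 1/137 = -8219/137 ≈ -59.993)
-(V - Q(248)) = -(-8219/137 - 1*248) = -(-8219/137 - 248) = -1*(-42195/137) = 42195/137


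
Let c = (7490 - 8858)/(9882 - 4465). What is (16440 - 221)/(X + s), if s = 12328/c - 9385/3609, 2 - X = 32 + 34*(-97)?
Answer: -370717683/1041158228 ≈ -0.35606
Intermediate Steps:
X = 3268 (X = 2 - (32 + 34*(-97)) = 2 - (32 - 3298) = 2 - 1*(-3266) = 2 + 3266 = 3268)
c = -1368/5417 ≈ -0.25254
s = -1115854904/22857 (s = 12328/(-1368/5417) - 9385/3609 = 12328*(-5417/1368) - 9385*1/3609 = -8347597/171 - 9385/3609 = -1115854904/22857 ≈ -48819.)
(16440 - 221)/(X + s) = (16440 - 221)/(3268 - 1115854904/22857) = 16219/(-1041158228/22857) = 16219*(-22857/1041158228) = -370717683/1041158228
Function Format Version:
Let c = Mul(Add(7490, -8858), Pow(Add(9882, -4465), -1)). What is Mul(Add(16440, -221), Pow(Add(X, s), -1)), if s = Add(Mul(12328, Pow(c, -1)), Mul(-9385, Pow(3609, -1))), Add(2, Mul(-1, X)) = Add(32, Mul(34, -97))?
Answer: Rational(-370717683, 1041158228) ≈ -0.35606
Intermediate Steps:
X = 3268 (X = Add(2, Mul(-1, Add(32, Mul(34, -97)))) = Add(2, Mul(-1, Add(32, -3298))) = Add(2, Mul(-1, -3266)) = Add(2, 3266) = 3268)
c = Rational(-1368, 5417) (c = Mul(-1368, Pow(5417, -1)) = Mul(-1368, Rational(1, 5417)) = Rational(-1368, 5417) ≈ -0.25254)
s = Rational(-1115854904, 22857) (s = Add(Mul(12328, Pow(Rational(-1368, 5417), -1)), Mul(-9385, Pow(3609, -1))) = Add(Mul(12328, Rational(-5417, 1368)), Mul(-9385, Rational(1, 3609))) = Add(Rational(-8347597, 171), Rational(-9385, 3609)) = Rational(-1115854904, 22857) ≈ -48819.)
Mul(Add(16440, -221), Pow(Add(X, s), -1)) = Mul(Add(16440, -221), Pow(Add(3268, Rational(-1115854904, 22857)), -1)) = Mul(16219, Pow(Rational(-1041158228, 22857), -1)) = Mul(16219, Rational(-22857, 1041158228)) = Rational(-370717683, 1041158228)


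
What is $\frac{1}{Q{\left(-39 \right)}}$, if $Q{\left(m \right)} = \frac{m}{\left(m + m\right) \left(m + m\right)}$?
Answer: $-156$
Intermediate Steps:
$Q{\left(m \right)} = \frac{1}{4 m}$ ($Q{\left(m \right)} = \frac{m}{2 m 2 m} = \frac{m}{4 m^{2}} = m \frac{1}{4 m^{2}} = \frac{1}{4 m}$)
$\frac{1}{Q{\left(-39 \right)}} = \frac{1}{\frac{1}{4} \frac{1}{-39}} = \frac{1}{\frac{1}{4} \left(- \frac{1}{39}\right)} = \frac{1}{- \frac{1}{156}} = -156$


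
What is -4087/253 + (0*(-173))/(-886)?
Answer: -4087/253 ≈ -16.154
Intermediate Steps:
-4087/253 + (0*(-173))/(-886) = -4087*1/253 + 0*(-1/886) = -4087/253 + 0 = -4087/253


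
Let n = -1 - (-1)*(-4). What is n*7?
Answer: -35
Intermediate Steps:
n = -5 (n = -1 - 1*4 = -1 - 4 = -5)
n*7 = -5*7 = -35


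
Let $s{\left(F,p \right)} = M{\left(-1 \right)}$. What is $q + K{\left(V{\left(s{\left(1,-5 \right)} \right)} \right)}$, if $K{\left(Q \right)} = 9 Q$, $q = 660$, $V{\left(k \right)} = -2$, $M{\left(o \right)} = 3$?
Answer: $642$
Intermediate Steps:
$s{\left(F,p \right)} = 3$
$q + K{\left(V{\left(s{\left(1,-5 \right)} \right)} \right)} = 660 + 9 \left(-2\right) = 660 - 18 = 642$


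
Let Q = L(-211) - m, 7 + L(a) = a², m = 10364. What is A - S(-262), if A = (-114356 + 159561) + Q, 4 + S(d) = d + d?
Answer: 79883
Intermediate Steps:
S(d) = -4 + 2*d (S(d) = -4 + (d + d) = -4 + 2*d)
L(a) = -7 + a²
Q = 34150 (Q = (-7 + (-211)²) - 1*10364 = (-7 + 44521) - 10364 = 44514 - 10364 = 34150)
A = 79355 (A = (-114356 + 159561) + 34150 = 45205 + 34150 = 79355)
A - S(-262) = 79355 - (-4 + 2*(-262)) = 79355 - (-4 - 524) = 79355 - 1*(-528) = 79355 + 528 = 79883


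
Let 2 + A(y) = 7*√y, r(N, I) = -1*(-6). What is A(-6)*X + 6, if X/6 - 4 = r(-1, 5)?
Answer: -114 + 420*I*√6 ≈ -114.0 + 1028.8*I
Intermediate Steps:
r(N, I) = 6
X = 60 (X = 24 + 6*6 = 24 + 36 = 60)
A(y) = -2 + 7*√y
A(-6)*X + 6 = (-2 + 7*√(-6))*60 + 6 = (-2 + 7*(I*√6))*60 + 6 = (-2 + 7*I*√6)*60 + 6 = (-120 + 420*I*√6) + 6 = -114 + 420*I*√6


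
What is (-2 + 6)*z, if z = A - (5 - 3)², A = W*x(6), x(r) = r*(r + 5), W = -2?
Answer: -544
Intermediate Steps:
x(r) = r*(5 + r)
A = -132 (A = -12*(5 + 6) = -12*11 = -2*66 = -132)
z = -136 (z = -132 - (5 - 3)² = -132 - 1*2² = -132 - 1*4 = -132 - 4 = -136)
(-2 + 6)*z = (-2 + 6)*(-136) = 4*(-136) = -544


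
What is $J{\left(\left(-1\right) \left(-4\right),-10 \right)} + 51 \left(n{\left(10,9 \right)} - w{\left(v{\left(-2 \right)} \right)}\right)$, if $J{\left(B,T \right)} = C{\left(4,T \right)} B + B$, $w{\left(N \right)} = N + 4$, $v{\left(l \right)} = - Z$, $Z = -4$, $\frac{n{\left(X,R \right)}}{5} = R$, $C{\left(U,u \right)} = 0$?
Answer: $1891$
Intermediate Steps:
$n{\left(X,R \right)} = 5 R$
$v{\left(l \right)} = 4$ ($v{\left(l \right)} = \left(-1\right) \left(-4\right) = 4$)
$w{\left(N \right)} = 4 + N$
$J{\left(B,T \right)} = B$ ($J{\left(B,T \right)} = 0 B + B = 0 + B = B$)
$J{\left(\left(-1\right) \left(-4\right),-10 \right)} + 51 \left(n{\left(10,9 \right)} - w{\left(v{\left(-2 \right)} \right)}\right) = \left(-1\right) \left(-4\right) + 51 \left(5 \cdot 9 - \left(4 + 4\right)\right) = 4 + 51 \left(45 - 8\right) = 4 + 51 \cdot 37 = 4 + 1887 = 1891$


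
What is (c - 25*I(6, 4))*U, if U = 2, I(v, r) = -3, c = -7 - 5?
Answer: 126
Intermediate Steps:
c = -12
(c - 25*I(6, 4))*U = (-12 - 25*(-3))*2 = (-12 + 75)*2 = 63*2 = 126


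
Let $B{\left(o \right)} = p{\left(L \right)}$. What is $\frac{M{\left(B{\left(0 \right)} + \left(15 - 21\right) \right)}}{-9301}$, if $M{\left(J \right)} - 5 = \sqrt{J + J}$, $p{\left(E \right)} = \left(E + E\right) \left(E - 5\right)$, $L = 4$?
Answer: $- \frac{5}{9301} - \frac{2 i \sqrt{7}}{9301} \approx -0.00053758 - 0.00056892 i$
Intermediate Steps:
$p{\left(E \right)} = 2 E \left(-5 + E\right)$
$B{\left(o \right)} = -8$ ($B{\left(o \right)} = 2 \cdot 4 \left(-5 + 4\right) = 2 \cdot 4 \left(-1\right) = -8$)
$M{\left(J \right)} = 5 + \sqrt{2} \sqrt{J}$ ($M{\left(J \right)} = 5 + \sqrt{J + J} = 5 + \sqrt{2 J} = 5 + \sqrt{2} \sqrt{J}$)
$\frac{M{\left(B{\left(0 \right)} + \left(15 - 21\right) \right)}}{-9301} = \frac{5 + \sqrt{2} \sqrt{-8 + \left(15 - 21\right)}}{-9301} = \left(5 + \sqrt{2} \sqrt{-8 + \left(15 - 21\right)}\right) \left(- \frac{1}{9301}\right) = \left(5 + \sqrt{2} \sqrt{-8 - 6}\right) \left(- \frac{1}{9301}\right) = \left(5 + \sqrt{2} \sqrt{-14}\right) \left(- \frac{1}{9301}\right) = \left(5 + \sqrt{2} i \sqrt{14}\right) \left(- \frac{1}{9301}\right) = \left(5 + 2 i \sqrt{7}\right) \left(- \frac{1}{9301}\right) = - \frac{5}{9301} - \frac{2 i \sqrt{7}}{9301}$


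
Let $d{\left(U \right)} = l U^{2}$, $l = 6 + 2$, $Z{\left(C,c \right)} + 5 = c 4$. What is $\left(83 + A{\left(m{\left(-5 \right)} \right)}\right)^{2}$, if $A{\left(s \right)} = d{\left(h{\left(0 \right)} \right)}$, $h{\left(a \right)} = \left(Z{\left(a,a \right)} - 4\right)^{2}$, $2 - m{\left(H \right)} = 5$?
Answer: $2763710041$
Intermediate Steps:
$m{\left(H \right)} = -3$ ($m{\left(H \right)} = 2 - 5 = -3$)
$Z{\left(C,c \right)} = -5 + 4 c$ ($Z{\left(C,c \right)} = -5 + c 4 = -5 + 4 c$)
$l = 8$
$h{\left(a \right)} = \left(-9 + 4 a\right)^{2}$ ($h{\left(a \right)} = \left(\left(-5 + 4 a\right) - 4\right)^{2} = \left(-9 + 4 a\right)^{2}$)
$d{\left(U \right)} = 8 U^{2}$
$A{\left(s \right)} = 52488$ ($A{\left(s \right)} = 8 \left(\left(-9 + 4 \cdot 0\right)^{2}\right)^{2} = 8 \left(\left(-9 + 0\right)^{2}\right)^{2} = 8 \left(\left(-9\right)^{2}\right)^{2} = 8 \cdot 81^{2} = 8 \cdot 6561 = 52488$)
$\left(83 + A{\left(m{\left(-5 \right)} \right)}\right)^{2} = \left(83 + 52488\right)^{2} = 52571^{2} = 2763710041$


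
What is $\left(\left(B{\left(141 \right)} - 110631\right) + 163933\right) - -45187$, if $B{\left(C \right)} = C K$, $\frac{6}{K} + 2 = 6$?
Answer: $\frac{197401}{2} \approx 98701.0$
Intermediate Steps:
$K = \frac{3}{2}$ ($K = \frac{6}{-2 + 6} = \frac{6}{4} = 6 \cdot \frac{1}{4} = \frac{3}{2} \approx 1.5$)
$B{\left(C \right)} = \frac{3 C}{2}$ ($B{\left(C \right)} = C \frac{3}{2} = \frac{3 C}{2}$)
$\left(\left(B{\left(141 \right)} - 110631\right) + 163933\right) - -45187 = \left(\left(\frac{3}{2} \cdot 141 - 110631\right) + 163933\right) - -45187 = \left(\left(\frac{423}{2} - 110631\right) + 163933\right) + 45187 = \left(- \frac{220839}{2} + 163933\right) + 45187 = \frac{107027}{2} + 45187 = \frac{197401}{2}$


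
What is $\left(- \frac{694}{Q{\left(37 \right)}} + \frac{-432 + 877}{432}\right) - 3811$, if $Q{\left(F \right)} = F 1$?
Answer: $- \frac{61198367}{15984} \approx -3828.7$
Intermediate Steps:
$Q{\left(F \right)} = F$
$\left(- \frac{694}{Q{\left(37 \right)}} + \frac{-432 + 877}{432}\right) - 3811 = \left(- \frac{694}{37} + \frac{-432 + 877}{432}\right) - 3811 = \left(\left(-694\right) \frac{1}{37} + 445 \cdot \frac{1}{432}\right) - 3811 = \left(- \frac{694}{37} + \frac{445}{432}\right) - 3811 = - \frac{283343}{15984} - 3811 = - \frac{61198367}{15984}$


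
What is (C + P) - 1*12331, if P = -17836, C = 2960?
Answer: -27207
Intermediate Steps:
(C + P) - 1*12331 = (2960 - 17836) - 1*12331 = -14876 - 12331 = -27207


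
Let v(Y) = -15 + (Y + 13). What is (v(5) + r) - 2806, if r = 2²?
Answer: -2799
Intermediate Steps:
r = 4
v(Y) = -2 + Y (v(Y) = -15 + (13 + Y) = -2 + Y)
(v(5) + r) - 2806 = ((-2 + 5) + 4) - 2806 = (3 + 4) - 2806 = 7 - 2806 = -2799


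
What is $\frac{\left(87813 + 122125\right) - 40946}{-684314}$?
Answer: $- \frac{84496}{342157} \approx -0.24695$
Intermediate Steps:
$\frac{\left(87813 + 122125\right) - 40946}{-684314} = \left(209938 - 40946\right) \left(- \frac{1}{684314}\right) = 168992 \left(- \frac{1}{684314}\right) = - \frac{84496}{342157}$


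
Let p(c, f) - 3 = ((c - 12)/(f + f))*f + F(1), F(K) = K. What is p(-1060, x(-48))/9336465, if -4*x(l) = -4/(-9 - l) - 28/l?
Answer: -532/9336465 ≈ -5.6981e-5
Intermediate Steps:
x(l) = 1/(-9 - l) + 7/l (x(l) = -(-4/(-9 - l) - 28/l)/4 = -(-28/l - 4/(-9 - l))/4 = 1/(-9 - l) + 7/l)
p(c, f) = -2 + c/2 (p(c, f) = 3 + (((c - 12)/(f + f))*f + 1) = 3 + (((-12 + c)/((2*f)))*f + 1) = 3 + (((-12 + c)*(1/(2*f)))*f + 1) = 3 + (((-12 + c)/(2*f))*f + 1) = 3 + ((-6 + c/2) + 1) = 3 + (-5 + c/2) = -2 + c/2)
p(-1060, x(-48))/9336465 = (-2 + (1/2)*(-1060))/9336465 = (-2 - 530)*(1/9336465) = -532*1/9336465 = -532/9336465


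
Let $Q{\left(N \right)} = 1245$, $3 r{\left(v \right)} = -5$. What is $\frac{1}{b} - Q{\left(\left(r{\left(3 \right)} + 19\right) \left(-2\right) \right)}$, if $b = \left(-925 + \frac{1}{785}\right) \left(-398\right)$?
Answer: $- \frac{359801702455}{288997352} \approx -1245.0$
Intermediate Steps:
$r{\left(v \right)} = - \frac{5}{3}$ ($r{\left(v \right)} = \frac{1}{3} \left(-5\right) = - \frac{5}{3}$)
$b = \frac{288997352}{785}$ ($b = \left(-925 + \frac{1}{785}\right) \left(-398\right) = \left(- \frac{726124}{785}\right) \left(-398\right) = \frac{288997352}{785} \approx 3.6815 \cdot 10^{5}$)
$\frac{1}{b} - Q{\left(\left(r{\left(3 \right)} + 19\right) \left(-2\right) \right)} = \frac{1}{\frac{288997352}{785}} - 1245 = \frac{785}{288997352} - 1245 = - \frac{359801702455}{288997352}$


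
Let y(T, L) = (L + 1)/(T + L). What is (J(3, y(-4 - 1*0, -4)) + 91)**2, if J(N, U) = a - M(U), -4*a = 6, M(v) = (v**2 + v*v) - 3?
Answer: 8708401/1024 ≈ 8504.3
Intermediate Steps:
M(v) = -3 + 2*v**2 (M(v) = (v**2 + v**2) - 3 = 2*v**2 - 3 = -3 + 2*v**2)
a = -3/2 (a = -1/4*6 = -3/2 ≈ -1.5000)
y(T, L) = (1 + L)/(L + T)
J(N, U) = 3/2 - 2*U**2 (J(N, U) = -3/2 - (-3 + 2*U**2) = -3/2 + (3 - 2*U**2) = 3/2 - 2*U**2)
(J(3, y(-4 - 1*0, -4)) + 91)**2 = ((3/2 - 2*(1 - 4)**2/(-4 + (-4 - 1*0))**2) + 91)**2 = ((3/2 - 2*9/(-4 + (-4 + 0))**2) + 91)**2 = ((3/2 - 2*9/(-4 - 4)**2) + 91)**2 = ((3/2 - 2*(-3/(-8))**2) + 91)**2 = ((3/2 - 2*(-1/8*(-3))**2) + 91)**2 = ((3/2 - 2*(3/8)**2) + 91)**2 = ((3/2 - 2*9/64) + 91)**2 = ((3/2 - 9/32) + 91)**2 = (39/32 + 91)**2 = (2951/32)**2 = 8708401/1024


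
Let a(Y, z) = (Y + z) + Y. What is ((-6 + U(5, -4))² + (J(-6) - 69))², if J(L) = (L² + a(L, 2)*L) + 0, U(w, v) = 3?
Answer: 1296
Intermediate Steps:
a(Y, z) = z + 2*Y
J(L) = L² + L*(2 + 2*L) (J(L) = (L² + (2 + 2*L)*L) + 0 = (L² + L*(2 + 2*L)) + 0 = L² + L*(2 + 2*L))
((-6 + U(5, -4))² + (J(-6) - 69))² = ((-6 + 3)² + (-6*(2 + 3*(-6)) - 69))² = ((-3)² + (-6*(2 - 18) - 69))² = (9 + (-6*(-16) - 69))² = (9 + (96 - 69))² = (9 + 27)² = 36² = 1296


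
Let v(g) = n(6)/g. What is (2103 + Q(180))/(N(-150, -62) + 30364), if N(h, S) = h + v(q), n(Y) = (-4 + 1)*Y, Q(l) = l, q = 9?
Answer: 2283/30212 ≈ 0.075566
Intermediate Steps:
n(Y) = -3*Y
v(g) = -18/g (v(g) = (-3*6)/g = -18/g)
N(h, S) = -2 + h (N(h, S) = h - 18/9 = h - 18*1/9 = h - 2 = -2 + h)
(2103 + Q(180))/(N(-150, -62) + 30364) = (2103 + 180)/((-2 - 150) + 30364) = 2283/(-152 + 30364) = 2283/30212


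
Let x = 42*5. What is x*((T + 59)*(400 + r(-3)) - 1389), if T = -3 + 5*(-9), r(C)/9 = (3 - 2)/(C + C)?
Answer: 628845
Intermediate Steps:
r(C) = 9/(2*C) (r(C) = 9*((3 - 2)/(C + C)) = 9*(1/(2*C)) = 9/(2*C))
T = -48 (T = -3 - 45 = -48)
x = 210
x*((T + 59)*(400 + r(-3)) - 1389) = 210*((-48 + 59)*(400 + (9/2)/(-3)) - 1389) = 210*(11*(400 + (9/2)*(-1/3)) - 1389) = 210*(11*(400 - 3/2) - 1389) = 210*(11*(797/2) - 1389) = 210*(8767/2 - 1389) = 210*(5989/2) = 628845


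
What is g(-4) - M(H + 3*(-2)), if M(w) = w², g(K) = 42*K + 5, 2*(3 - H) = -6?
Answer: -163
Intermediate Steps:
H = 6 (H = 3 - ½*(-6) = 3 + 3 = 6)
g(K) = 5 + 42*K
g(-4) - M(H + 3*(-2)) = (5 + 42*(-4)) - (6 + 3*(-2))² = (5 - 168) - (6 - 6)² = -163 - 1*0² = -163 - 1*0 = -163 + 0 = -163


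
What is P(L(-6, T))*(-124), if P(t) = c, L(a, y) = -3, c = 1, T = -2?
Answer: -124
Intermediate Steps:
P(t) = 1
P(L(-6, T))*(-124) = 1*(-124) = -124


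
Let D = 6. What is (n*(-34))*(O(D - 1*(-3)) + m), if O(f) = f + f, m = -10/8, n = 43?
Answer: -48977/2 ≈ -24489.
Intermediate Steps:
m = -5/4 (m = -10*⅛ = -5/4 ≈ -1.2500)
O(f) = 2*f
(n*(-34))*(O(D - 1*(-3)) + m) = (43*(-34))*(2*(6 - 1*(-3)) - 5/4) = -1462*(2*(6 + 3) - 5/4) = -1462*(2*9 - 5/4) = -1462*(18 - 5/4) = -1462*67/4 = -48977/2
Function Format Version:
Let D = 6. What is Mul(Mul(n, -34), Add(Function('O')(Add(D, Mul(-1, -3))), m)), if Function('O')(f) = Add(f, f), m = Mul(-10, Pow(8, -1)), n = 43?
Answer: Rational(-48977, 2) ≈ -24489.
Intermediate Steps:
m = Rational(-5, 4) (m = Mul(-10, Rational(1, 8)) = Rational(-5, 4) ≈ -1.2500)
Function('O')(f) = Mul(2, f)
Mul(Mul(n, -34), Add(Function('O')(Add(D, Mul(-1, -3))), m)) = Mul(Mul(43, -34), Add(Mul(2, Add(6, Mul(-1, -3))), Rational(-5, 4))) = Mul(-1462, Add(Mul(2, Add(6, 3)), Rational(-5, 4))) = Mul(-1462, Add(Mul(2, 9), Rational(-5, 4))) = Mul(-1462, Add(18, Rational(-5, 4))) = Mul(-1462, Rational(67, 4)) = Rational(-48977, 2)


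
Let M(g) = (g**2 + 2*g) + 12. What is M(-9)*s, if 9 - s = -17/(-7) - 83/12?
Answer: 28325/28 ≈ 1011.6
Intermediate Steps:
M(g) = 12 + g**2 + 2*g
s = 1133/84 (s = 9 - (-17/(-7) - 83/12) = 9 - (-17*(-1/7) - 83*1/12) = 9 - (17/7 - 83/12) = 9 - 1*(-377/84) = 9 + 377/84 = 1133/84 ≈ 13.488)
M(-9)*s = (12 + (-9)**2 + 2*(-9))*(1133/84) = (12 + 81 - 18)*(1133/84) = 75*(1133/84) = 28325/28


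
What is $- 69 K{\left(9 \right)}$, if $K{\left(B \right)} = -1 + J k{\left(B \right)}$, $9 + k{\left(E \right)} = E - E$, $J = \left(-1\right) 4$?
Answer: $-2415$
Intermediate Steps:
$J = -4$
$k{\left(E \right)} = -9$ ($k{\left(E \right)} = -9 + \left(E - E\right) = -9 + 0 = -9$)
$K{\left(B \right)} = 35$ ($K{\left(B \right)} = -1 - -36 = -1 + 36 = 35$)
$- 69 K{\left(9 \right)} = \left(-69\right) 35 = -2415$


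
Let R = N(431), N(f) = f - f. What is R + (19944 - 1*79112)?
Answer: -59168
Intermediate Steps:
N(f) = 0
R = 0
R + (19944 - 1*79112) = 0 + (19944 - 1*79112) = 0 + (19944 - 79112) = 0 - 59168 = -59168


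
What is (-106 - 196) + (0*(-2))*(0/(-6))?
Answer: -302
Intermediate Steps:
(-106 - 196) + (0*(-2))*(0/(-6)) = -302 + 0*(0*(-⅙)) = -302 + 0*0 = -302 + 0 = -302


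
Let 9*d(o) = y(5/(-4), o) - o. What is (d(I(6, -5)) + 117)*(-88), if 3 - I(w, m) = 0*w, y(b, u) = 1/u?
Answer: -277288/27 ≈ -10270.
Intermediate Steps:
I(w, m) = 3 (I(w, m) = 3 - 0*w = 3 - 1*0 = 3 + 0 = 3)
d(o) = -o/9 + 1/(9*o) (d(o) = (1/o - o)/9 = -o/9 + 1/(9*o))
(d(I(6, -5)) + 117)*(-88) = ((⅑)*(1 - 1*3²)/3 + 117)*(-88) = ((⅑)*(⅓)*(1 - 1*9) + 117)*(-88) = ((⅑)*(⅓)*(1 - 9) + 117)*(-88) = ((⅑)*(⅓)*(-8) + 117)*(-88) = (-8/27 + 117)*(-88) = (3151/27)*(-88) = -277288/27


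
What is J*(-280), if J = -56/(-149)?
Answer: -15680/149 ≈ -105.23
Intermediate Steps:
J = 56/149 (J = -56*(-1/149) = 56/149 ≈ 0.37584)
J*(-280) = (56/149)*(-280) = -15680/149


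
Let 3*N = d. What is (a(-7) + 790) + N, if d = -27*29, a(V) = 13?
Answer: 542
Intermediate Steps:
d = -783
N = -261 (N = (1/3)*(-783) = -261)
(a(-7) + 790) + N = (13 + 790) - 261 = 803 - 261 = 542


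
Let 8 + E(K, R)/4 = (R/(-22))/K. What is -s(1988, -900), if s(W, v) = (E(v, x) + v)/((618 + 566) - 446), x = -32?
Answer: 1153358/913275 ≈ 1.2629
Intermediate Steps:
E(K, R) = -32 - 2*R/(11*K) (E(K, R) = -32 + 4*((R/(-22))/K) = -32 + 4*((R*(-1/22))/K) = -32 + 4*((-R/22)/K) = -32 + 4*(-R/(22*K)) = -32 - 2*R/(11*K))
s(W, v) = -16/369 + v/738 + 32/(4059*v) (s(W, v) = ((-32 - 2/11*(-32)/v) + v)/((618 + 566) - 446) = ((-32 + 64/(11*v)) + v)/(1184 - 446) = (-32 + v + 64/(11*v))/738 = (-32 + v + 64/(11*v))*(1/738) = -16/369 + v/738 + 32/(4059*v))
-s(1988, -900) = -(64 + 11*(-900)*(-32 - 900))/(8118*(-900)) = -(-1)*(64 + 11*(-900)*(-932))/(8118*900) = -(-1)*(64 + 9226800)/(8118*900) = -(-1)*9226864/(8118*900) = -1*(-1153358/913275) = 1153358/913275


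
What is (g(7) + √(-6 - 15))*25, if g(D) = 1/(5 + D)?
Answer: 25/12 + 25*I*√21 ≈ 2.0833 + 114.56*I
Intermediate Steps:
(g(7) + √(-6 - 15))*25 = (1/(5 + 7) + √(-6 - 15))*25 = (1/12 + √(-21))*25 = (1/12 + I*√21)*25 = 25/12 + 25*I*√21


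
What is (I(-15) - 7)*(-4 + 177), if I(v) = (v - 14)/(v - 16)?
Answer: -32524/31 ≈ -1049.2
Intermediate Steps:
I(v) = (-14 + v)/(-16 + v)
(I(-15) - 7)*(-4 + 177) = ((-14 - 15)/(-16 - 15) - 7)*(-4 + 177) = (-29/(-31) - 7)*173 = (-1/31*(-29) - 7)*173 = (29/31 - 7)*173 = -188/31*173 = -32524/31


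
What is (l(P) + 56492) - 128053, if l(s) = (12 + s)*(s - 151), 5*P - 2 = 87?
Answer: -1888259/25 ≈ -75530.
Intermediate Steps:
P = 89/5 (P = ⅖ + (⅕)*87 = ⅖ + 87/5 = 89/5 ≈ 17.800)
l(s) = (-151 + s)*(12 + s) (l(s) = (12 + s)*(-151 + s) = (-151 + s)*(12 + s))
(l(P) + 56492) - 128053 = ((-1812 + (89/5)² - 139*89/5) + 56492) - 128053 = ((-1812 + 7921/25 - 12371/5) + 56492) - 128053 = (-99234/25 + 56492) - 128053 = 1313066/25 - 128053 = -1888259/25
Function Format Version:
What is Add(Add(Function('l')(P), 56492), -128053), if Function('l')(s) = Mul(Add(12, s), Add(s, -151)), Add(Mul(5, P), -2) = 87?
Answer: Rational(-1888259, 25) ≈ -75530.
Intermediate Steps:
P = Rational(89, 5) (P = Add(Rational(2, 5), Mul(Rational(1, 5), 87)) = Add(Rational(2, 5), Rational(87, 5)) = Rational(89, 5) ≈ 17.800)
Function('l')(s) = Mul(Add(-151, s), Add(12, s)) (Function('l')(s) = Mul(Add(12, s), Add(-151, s)) = Mul(Add(-151, s), Add(12, s)))
Add(Add(Function('l')(P), 56492), -128053) = Add(Add(Add(-1812, Pow(Rational(89, 5), 2), Mul(-139, Rational(89, 5))), 56492), -128053) = Add(Add(Add(-1812, Rational(7921, 25), Rational(-12371, 5)), 56492), -128053) = Add(Add(Rational(-99234, 25), 56492), -128053) = Add(Rational(1313066, 25), -128053) = Rational(-1888259, 25)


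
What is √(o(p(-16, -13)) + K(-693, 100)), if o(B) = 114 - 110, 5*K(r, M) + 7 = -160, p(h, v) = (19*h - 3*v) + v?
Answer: 7*I*√15/5 ≈ 5.4222*I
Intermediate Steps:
p(h, v) = -2*v + 19*h (p(h, v) = (-3*v + 19*h) + v = -2*v + 19*h)
K(r, M) = -167/5 (K(r, M) = -7/5 + (⅕)*(-160) = -7/5 - 32 = -167/5)
o(B) = 4
√(o(p(-16, -13)) + K(-693, 100)) = √(4 - 167/5) = √(-147/5) = 7*I*√15/5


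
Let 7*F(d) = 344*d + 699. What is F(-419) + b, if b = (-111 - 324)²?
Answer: 168734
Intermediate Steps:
b = 189225 (b = (-435)² = 189225)
F(d) = 699/7 + 344*d/7 (F(d) = (344*d + 699)/7 = (699 + 344*d)/7 = 699/7 + 344*d/7)
F(-419) + b = (699/7 + (344/7)*(-419)) + 189225 = (699/7 - 144136/7) + 189225 = -20491 + 189225 = 168734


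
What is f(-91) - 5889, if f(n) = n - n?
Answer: -5889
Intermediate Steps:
f(n) = 0
f(-91) - 5889 = 0 - 5889 = -5889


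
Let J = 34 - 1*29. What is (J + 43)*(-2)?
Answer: -96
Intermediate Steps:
J = 5 (J = 34 - 29 = 5)
(J + 43)*(-2) = (5 + 43)*(-2) = 48*(-2) = -96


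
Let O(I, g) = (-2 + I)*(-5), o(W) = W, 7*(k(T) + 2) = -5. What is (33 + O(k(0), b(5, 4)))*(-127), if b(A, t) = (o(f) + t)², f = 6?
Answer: -50292/7 ≈ -7184.6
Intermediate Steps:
k(T) = -19/7 (k(T) = -2 + (⅐)*(-5) = -2 - 5/7 = -19/7)
b(A, t) = (6 + t)²
O(I, g) = 10 - 5*I
(33 + O(k(0), b(5, 4)))*(-127) = (33 + (10 - 5*(-19/7)))*(-127) = (33 + (10 + 95/7))*(-127) = (33 + 165/7)*(-127) = (396/7)*(-127) = -50292/7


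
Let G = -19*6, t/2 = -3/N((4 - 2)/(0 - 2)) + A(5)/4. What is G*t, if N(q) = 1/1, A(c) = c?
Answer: 399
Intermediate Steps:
N(q) = 1
t = -7/2 (t = 2*(-3/1 + 5/4) = 2*(-3*1 + 5*(¼)) = 2*(-3 + 5/4) = 2*(-7/4) = -7/2 ≈ -3.5000)
G = -114
G*t = -114*(-7/2) = 399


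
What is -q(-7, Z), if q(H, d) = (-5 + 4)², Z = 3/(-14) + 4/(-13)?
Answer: -1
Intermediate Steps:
Z = -95/182 (Z = 3*(-1/14) + 4*(-1/13) = -3/14 - 4/13 = -95/182 ≈ -0.52198)
q(H, d) = 1 (q(H, d) = (-1)² = 1)
-q(-7, Z) = -1*1 = -1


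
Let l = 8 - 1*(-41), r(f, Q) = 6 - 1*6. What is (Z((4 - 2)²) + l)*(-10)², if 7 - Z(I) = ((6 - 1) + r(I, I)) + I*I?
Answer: 3500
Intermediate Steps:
r(f, Q) = 0 (r(f, Q) = 6 - 6 = 0)
Z(I) = 2 - I² (Z(I) = 7 - (((6 - 1) + 0) + I*I) = 7 - ((5 + 0) + I²) = 7 - (5 + I²) = 7 + (-5 - I²) = 2 - I²)
l = 49 (l = 8 + 41 = 49)
(Z((4 - 2)²) + l)*(-10)² = ((2 - ((4 - 2)²)²) + 49)*(-10)² = ((2 - (2²)²) + 49)*100 = ((2 - 1*4²) + 49)*100 = ((2 - 1*16) + 49)*100 = ((2 - 16) + 49)*100 = (-14 + 49)*100 = 35*100 = 3500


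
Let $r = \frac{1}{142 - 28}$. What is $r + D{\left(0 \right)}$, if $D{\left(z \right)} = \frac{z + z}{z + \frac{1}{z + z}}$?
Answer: $\frac{1}{114} \approx 0.0087719$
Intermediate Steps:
$D{\left(z \right)} = \frac{2 z}{z + \frac{1}{2 z}}$
$r = \frac{1}{114} \approx 0.0087719$
$r + D{\left(0 \right)} = \frac{1}{114} + \frac{4 \cdot 0^{2}}{1 + 2 \cdot 0^{2}} = \frac{1}{114} + 4 \cdot 0 \frac{1}{1 + 2 \cdot 0} = \frac{1}{114} + 4 \cdot 0 \frac{1}{1 + 0} = \frac{1}{114} + 4 \cdot 0 \cdot 1^{-1} = \frac{1}{114} + 4 \cdot 0 \cdot 1 = \frac{1}{114} + 0 = \frac{1}{114}$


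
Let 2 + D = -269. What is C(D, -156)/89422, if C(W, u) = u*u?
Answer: 12168/44711 ≈ 0.27215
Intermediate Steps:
D = -271 (D = -2 - 269 = -271)
C(W, u) = u²
C(D, -156)/89422 = (-156)²/89422 = 24336*(1/89422) = 12168/44711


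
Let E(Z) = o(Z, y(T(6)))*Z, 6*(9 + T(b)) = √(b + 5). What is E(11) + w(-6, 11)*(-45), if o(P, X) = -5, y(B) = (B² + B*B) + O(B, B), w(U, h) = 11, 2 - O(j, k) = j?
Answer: -550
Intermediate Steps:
O(j, k) = 2 - j
T(b) = -9 + √(5 + b)/6 (T(b) = -9 + √(b + 5)/6 = -9 + √(5 + b)/6)
y(B) = 2 - B + 2*B² (y(B) = (B² + B*B) + (2 - B) = (B² + B²) + (2 - B) = 2*B² + (2 - B) = 2 - B + 2*B²)
E(Z) = -5*Z
E(11) + w(-6, 11)*(-45) = -5*11 + 11*(-45) = -55 - 495 = -550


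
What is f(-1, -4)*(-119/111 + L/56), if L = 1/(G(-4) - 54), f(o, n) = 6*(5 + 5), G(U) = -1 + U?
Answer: -1966435/30562 ≈ -64.343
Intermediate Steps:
f(o, n) = 60 (f(o, n) = 6*10 = 60)
L = -1/59 (L = 1/((-1 - 4) - 54) = 1/(-5 - 54) = 1/(-59) = -1/59 ≈ -0.016949)
f(-1, -4)*(-119/111 + L/56) = 60*(-119/111 - 1/59/56) = 60*(-119*1/111 - 1/59*1/56) = 60*(-119/111 - 1/3304) = 60*(-393287/366744) = -1966435/30562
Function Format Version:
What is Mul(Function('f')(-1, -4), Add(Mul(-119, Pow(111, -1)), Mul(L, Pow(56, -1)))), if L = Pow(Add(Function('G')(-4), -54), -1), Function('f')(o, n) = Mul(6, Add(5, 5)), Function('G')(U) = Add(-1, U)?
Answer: Rational(-1966435, 30562) ≈ -64.343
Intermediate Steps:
Function('f')(o, n) = 60 (Function('f')(o, n) = Mul(6, 10) = 60)
L = Rational(-1, 59) (L = Pow(Add(Add(-1, -4), -54), -1) = Pow(Add(-5, -54), -1) = Pow(-59, -1) = Rational(-1, 59) ≈ -0.016949)
Mul(Function('f')(-1, -4), Add(Mul(-119, Pow(111, -1)), Mul(L, Pow(56, -1)))) = Mul(60, Add(Mul(-119, Pow(111, -1)), Mul(Rational(-1, 59), Pow(56, -1)))) = Mul(60, Add(Mul(-119, Rational(1, 111)), Mul(Rational(-1, 59), Rational(1, 56)))) = Mul(60, Add(Rational(-119, 111), Rational(-1, 3304))) = Mul(60, Rational(-393287, 366744)) = Rational(-1966435, 30562)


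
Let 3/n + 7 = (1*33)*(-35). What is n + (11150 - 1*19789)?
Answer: -10038521/1162 ≈ -8639.0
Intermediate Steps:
n = -3/1162 (n = 3/(-7 + (1*33)*(-35)) = 3/(-7 + 33*(-35)) = 3/(-7 - 1155) = 3/(-1162) = 3*(-1/1162) = -3/1162 ≈ -0.0025818)
n + (11150 - 1*19789) = -3/1162 + (11150 - 1*19789) = -3/1162 + (11150 - 19789) = -3/1162 - 8639 = -10038521/1162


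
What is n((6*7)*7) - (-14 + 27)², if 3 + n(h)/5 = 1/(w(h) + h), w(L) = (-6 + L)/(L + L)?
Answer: -530975/2886 ≈ -183.98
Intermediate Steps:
w(L) = (-6 + L)/(2*L) (w(L) = (-6 + L)/((2*L)) = (-6 + L)*(1/(2*L)) = (-6 + L)/(2*L))
n(h) = -15 + 5/(h + (-6 + h)/(2*h)) (n(h) = -15 + 5/((-6 + h)/(2*h) + h) = -15 + 5/(h + (-6 + h)/(2*h)))
n((6*7)*7) - (-14 + 27)² = 5*(18 - 6*7*7 - 6*((6*7)*7)²)/(-6 + (6*7)*7 + 2*((6*7)*7)²) - (-14 + 27)² = 5*(18 - 42*7 - 6*(42*7)²)/(-6 + 42*7 + 2*(42*7)²) - 1*13² = 5*(18 - 1*294 - 6*294²)/(-6 + 294 + 2*294²) - 1*169 = 5*(18 - 294 - 6*86436)/(-6 + 294 + 2*86436) - 169 = 5*(18 - 294 - 518616)/(-6 + 294 + 172872) - 169 = 5*(-518892)/173160 - 169 = 5*(1/173160)*(-518892) - 169 = -43241/2886 - 169 = -530975/2886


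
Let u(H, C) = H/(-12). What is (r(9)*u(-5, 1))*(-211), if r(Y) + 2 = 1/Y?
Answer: 17935/108 ≈ 166.06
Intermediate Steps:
u(H, C) = -H/12 (u(H, C) = H*(-1/12) = -H/12)
r(Y) = -2 + 1/Y
(r(9)*u(-5, 1))*(-211) = ((-2 + 1/9)*(-1/12*(-5)))*(-211) = ((-2 + ⅑)*(5/12))*(-211) = -17/9*5/12*(-211) = -85/108*(-211) = 17935/108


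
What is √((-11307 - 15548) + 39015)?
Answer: 8*√190 ≈ 110.27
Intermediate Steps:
√((-11307 - 15548) + 39015) = √(-26855 + 39015) = √12160 = 8*√190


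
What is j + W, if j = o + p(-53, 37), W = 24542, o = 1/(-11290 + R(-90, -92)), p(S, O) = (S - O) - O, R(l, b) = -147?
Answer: 279234354/11437 ≈ 24415.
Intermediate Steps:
p(S, O) = S - 2*O
o = -1/11437 (o = 1/(-11290 - 147) = 1/(-11437) = -1/11437 ≈ -8.7435e-5)
j = -1452500/11437 (j = -1/11437 + (-53 - 2*37) = -1/11437 + (-53 - 74) = -1/11437 - 127 = -1452500/11437 ≈ -127.00)
j + W = -1452500/11437 + 24542 = 279234354/11437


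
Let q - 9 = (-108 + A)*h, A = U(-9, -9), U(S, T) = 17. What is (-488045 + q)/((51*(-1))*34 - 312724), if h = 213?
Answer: 507419/314458 ≈ 1.6136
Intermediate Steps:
A = 17
q = -19374 (q = 9 + (-108 + 17)*213 = 9 - 91*213 = 9 - 19383 = -19374)
(-488045 + q)/((51*(-1))*34 - 312724) = (-488045 - 19374)/((51*(-1))*34 - 312724) = -507419/(-51*34 - 312724) = -507419/(-1734 - 312724) = -507419/(-314458) = -507419*(-1/314458) = 507419/314458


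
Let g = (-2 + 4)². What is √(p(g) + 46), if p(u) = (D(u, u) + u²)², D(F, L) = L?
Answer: √446 ≈ 21.119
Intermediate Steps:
g = 4 (g = 2² = 4)
p(u) = (u + u²)²
√(p(g) + 46) = √(4²*(1 + 4)² + 46) = √(16*5² + 46) = √(16*25 + 46) = √(400 + 46) = √446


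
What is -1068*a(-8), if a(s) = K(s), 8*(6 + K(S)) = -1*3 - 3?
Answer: 7209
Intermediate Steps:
K(S) = -27/4 (K(S) = -6 + (-1*3 - 3)/8 = -6 + (-3 - 3)/8 = -6 + (⅛)*(-6) = -6 - ¾ = -27/4)
a(s) = -27/4
-1068*a(-8) = -1068*(-27/4) = 7209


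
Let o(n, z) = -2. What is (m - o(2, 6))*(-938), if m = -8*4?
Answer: 28140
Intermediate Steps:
m = -32
(m - o(2, 6))*(-938) = (-32 - 1*(-2))*(-938) = (-32 + 2)*(-938) = -30*(-938) = 28140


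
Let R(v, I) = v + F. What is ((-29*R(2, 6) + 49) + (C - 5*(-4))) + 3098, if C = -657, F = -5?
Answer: 2597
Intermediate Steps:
R(v, I) = -5 + v (R(v, I) = v - 5 = -5 + v)
((-29*R(2, 6) + 49) + (C - 5*(-4))) + 3098 = ((-29*(-5 + 2) + 49) + (-657 - 5*(-4))) + 3098 = ((-29*(-3) + 49) + (-657 + 20)) + 3098 = ((87 + 49) - 637) + 3098 = (136 - 637) + 3098 = -501 + 3098 = 2597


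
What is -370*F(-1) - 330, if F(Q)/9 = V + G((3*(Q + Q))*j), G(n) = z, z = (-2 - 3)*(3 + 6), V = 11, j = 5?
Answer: 112890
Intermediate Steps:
z = -45 (z = -5*9 = -45)
G(n) = -45
F(Q) = -306 (F(Q) = 9*(11 - 45) = 9*(-34) = -306)
-370*F(-1) - 330 = -370*(-306) - 330 = 113220 - 330 = 112890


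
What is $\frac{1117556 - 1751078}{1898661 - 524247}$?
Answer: $- \frac{105587}{229069} \approx -0.46094$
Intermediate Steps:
$\frac{1117556 - 1751078}{1898661 - 524247} = - \frac{633522}{1374414} = \left(-633522\right) \frac{1}{1374414} = - \frac{105587}{229069}$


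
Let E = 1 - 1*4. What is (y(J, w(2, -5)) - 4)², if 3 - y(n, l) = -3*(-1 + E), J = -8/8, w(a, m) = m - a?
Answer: 169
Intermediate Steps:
E = -3 (E = 1 - 4 = -3)
J = -1 (J = -8/8 = -1*1 = -1)
y(n, l) = -9 (y(n, l) = 3 - (-3)*(-1 - 3) = 3 - (-3)*(-4) = 3 - 1*12 = 3 - 12 = -9)
(y(J, w(2, -5)) - 4)² = (-9 - 4)² = (-13)² = 169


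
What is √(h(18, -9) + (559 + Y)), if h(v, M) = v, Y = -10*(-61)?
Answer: √1187 ≈ 34.453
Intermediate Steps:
Y = 610
√(h(18, -9) + (559 + Y)) = √(18 + (559 + 610)) = √(18 + 1169) = √1187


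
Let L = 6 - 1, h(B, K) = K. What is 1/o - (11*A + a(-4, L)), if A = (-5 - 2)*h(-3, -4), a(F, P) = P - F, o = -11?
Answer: -3488/11 ≈ -317.09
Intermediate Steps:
L = 5
A = 28 (A = (-5 - 2)*(-4) = -7*(-4) = 28)
1/o - (11*A + a(-4, L)) = 1/(-11) - (11*28 + (5 - 1*(-4))) = -1/11 - (308 + (5 + 4)) = -1/11 - (308 + 9) = -1/11 - 1*317 = -1/11 - 317 = -3488/11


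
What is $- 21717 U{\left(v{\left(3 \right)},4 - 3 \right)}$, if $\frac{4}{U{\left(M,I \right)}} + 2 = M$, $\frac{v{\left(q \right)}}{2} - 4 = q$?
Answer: $-7239$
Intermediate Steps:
$v{\left(q \right)} = 8 + 2 q$
$U{\left(M,I \right)} = \frac{4}{-2 + M}$
$- 21717 U{\left(v{\left(3 \right)},4 - 3 \right)} = - 21717 \frac{4}{-2 + \left(8 + 2 \cdot 3\right)} = - 21717 \frac{4}{-2 + \left(8 + 6\right)} = - 21717 \frac{4}{-2 + 14} = - 21717 \cdot \frac{4}{12} = - 21717 \cdot 4 \cdot \frac{1}{12} = \left(-21717\right) \frac{1}{3} = -7239$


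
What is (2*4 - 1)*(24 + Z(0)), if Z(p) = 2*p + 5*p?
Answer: 168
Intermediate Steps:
Z(p) = 7*p
(2*4 - 1)*(24 + Z(0)) = (2*4 - 1)*(24 + 7*0) = (8 - 1)*(24 + 0) = 7*24 = 168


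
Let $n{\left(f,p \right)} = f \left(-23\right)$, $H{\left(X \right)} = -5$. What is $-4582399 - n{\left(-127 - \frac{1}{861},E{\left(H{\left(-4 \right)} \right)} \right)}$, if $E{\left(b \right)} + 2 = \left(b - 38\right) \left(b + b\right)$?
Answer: $- \frac{3947960543}{861} \approx -4.5853 \cdot 10^{6}$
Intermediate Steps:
$E{\left(b \right)} = -2 + 2 b \left(-38 + b\right)$ ($E{\left(b \right)} = -2 + \left(b - 38\right) \left(b + b\right) = -2 + \left(-38 + b\right) 2 b = -2 + 2 b \left(-38 + b\right)$)
$n{\left(f,p \right)} = - 23 f$
$-4582399 - n{\left(-127 - \frac{1}{861},E{\left(H{\left(-4 \right)} \right)} \right)} = -4582399 - - 23 \left(-127 - \frac{1}{861}\right) = -4582399 - \left(-23\right) \left(- \frac{109348}{861}\right) = -4582399 - \frac{2515004}{861} = - \frac{3947960543}{861}$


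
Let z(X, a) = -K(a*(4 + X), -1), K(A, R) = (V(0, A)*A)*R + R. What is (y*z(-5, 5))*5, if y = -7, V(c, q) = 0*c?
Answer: -35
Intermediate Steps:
V(c, q) = 0
K(A, R) = R (K(A, R) = (0*A)*R + R = 0*R + R = 0 + R = R)
z(X, a) = 1 (z(X, a) = -1*(-1) = 1)
(y*z(-5, 5))*5 = -7*1*5 = -7*5 = -35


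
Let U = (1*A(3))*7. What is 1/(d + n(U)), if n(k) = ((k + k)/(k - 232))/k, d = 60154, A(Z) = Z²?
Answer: 169/10166024 ≈ 1.6624e-5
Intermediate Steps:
U = 63 (U = (1*3²)*7 = (1*9)*7 = 9*7 = 63)
n(k) = 2/(-232 + k) (n(k) = ((2*k)/(-232 + k))/k = (2*k/(-232 + k))/k = 2/(-232 + k))
1/(d + n(U)) = 1/(60154 + 2/(-232 + 63)) = 1/(60154 + 2/(-169)) = 1/(60154 + 2*(-1/169)) = 1/(60154 - 2/169) = 1/(10166024/169) = 169/10166024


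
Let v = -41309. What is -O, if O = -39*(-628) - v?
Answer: -65801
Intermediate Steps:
O = 65801 (O = -39*(-628) - 1*(-41309) = 24492 + 41309 = 65801)
-O = -1*65801 = -65801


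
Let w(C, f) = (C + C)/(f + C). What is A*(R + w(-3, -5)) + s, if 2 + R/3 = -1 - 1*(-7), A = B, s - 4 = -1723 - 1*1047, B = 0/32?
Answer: -2766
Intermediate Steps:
w(C, f) = 2*C/(C + f) (w(C, f) = (2*C)/(C + f) = 2*C/(C + f))
B = 0 (B = 0*(1/32) = 0)
s = -2766 (s = 4 + (-1723 - 1*1047) = 4 + (-1723 - 1047) = 4 - 2770 = -2766)
A = 0
R = 12 (R = -6 + 3*(-1 - 1*(-7)) = -6 + 3*(-1 + 7) = -6 + 3*6 = -6 + 18 = 12)
A*(R + w(-3, -5)) + s = 0*(12 + 2*(-3)/(-3 - 5)) - 2766 = 0*(12 + 2*(-3)/(-8)) - 2766 = 0*(12 + 2*(-3)*(-⅛)) - 2766 = 0*(12 + ¾) - 2766 = 0*(51/4) - 2766 = 0 - 2766 = -2766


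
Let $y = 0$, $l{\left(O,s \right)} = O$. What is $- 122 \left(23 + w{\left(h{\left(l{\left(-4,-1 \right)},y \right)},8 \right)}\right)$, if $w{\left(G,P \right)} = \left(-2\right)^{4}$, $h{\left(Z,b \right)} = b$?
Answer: $-4758$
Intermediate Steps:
$w{\left(G,P \right)} = 16$
$- 122 \left(23 + w{\left(h{\left(l{\left(-4,-1 \right)},y \right)},8 \right)}\right) = - 122 \left(23 + 16\right) = \left(-122\right) 39 = -4758$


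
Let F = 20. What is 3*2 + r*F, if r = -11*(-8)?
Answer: 1766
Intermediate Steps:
r = 88
3*2 + r*F = 3*2 + 88*20 = 6 + 1760 = 1766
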